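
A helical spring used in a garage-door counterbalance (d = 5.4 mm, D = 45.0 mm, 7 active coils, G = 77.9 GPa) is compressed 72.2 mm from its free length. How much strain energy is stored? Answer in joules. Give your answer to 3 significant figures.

k = Gd⁴/(8D³N_a) = (77.9×10³)(5.4⁴)/(8·45.0³·7) = 12.98 N/mm
U = ½kδ² = 0.5 × 12.98 × 72.2² = 33832 N·mm = 33.832 J

33.8 J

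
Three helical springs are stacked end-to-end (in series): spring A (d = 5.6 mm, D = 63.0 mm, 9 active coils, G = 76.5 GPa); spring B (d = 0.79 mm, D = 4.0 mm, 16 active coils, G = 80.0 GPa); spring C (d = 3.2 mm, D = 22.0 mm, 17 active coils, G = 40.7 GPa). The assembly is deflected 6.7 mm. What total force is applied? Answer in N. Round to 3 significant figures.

7.96 N

k_A = Gd⁴/(8D³N_a) = (76.5×10³)(5.6⁴)/(8·63.0³·9) = 4.1789 N/mm
k_B = Gd⁴/(8D³N_a) = (80.0×10³)(0.79⁴)/(8·4.0³·16) = 3.8037 N/mm
k_C = Gd⁴/(8D³N_a) = (40.7×10³)(3.2⁴)/(8·22.0³·17) = 2.947 N/mm
Series: 1/k_eq = 1/4.1789 + 1/3.8037 + 1/2.947 = 0.84152; k_eq = 1.1883 N/mm
F = k_eq·δ = 1.1883·6.7 = 7.9618 N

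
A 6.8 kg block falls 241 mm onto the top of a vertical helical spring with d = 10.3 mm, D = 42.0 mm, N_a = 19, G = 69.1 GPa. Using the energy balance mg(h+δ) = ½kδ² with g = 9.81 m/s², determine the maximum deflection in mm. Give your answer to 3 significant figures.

22.6 mm

k = Gd⁴/(8D³N_a) = (69.1×10³)(10.3⁴)/(8·42.0³·19) = 69.061 N/mm
W = mg = 6.8 × 9.81 = 66.708 N
½kδ² − Wδ − Wh = 0 → δ = (W + √(W² + 2kWh))/k
δ = (66.708 + √(4450 + 2.22055e+06))/69.061 = (66.708 + 1491.6)/69.061 = 22.565 mm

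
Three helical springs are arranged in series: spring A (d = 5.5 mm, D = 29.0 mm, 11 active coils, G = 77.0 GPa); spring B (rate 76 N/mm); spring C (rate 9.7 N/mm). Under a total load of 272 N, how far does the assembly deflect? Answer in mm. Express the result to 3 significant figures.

k_A = Gd⁴/(8D³N_a) = (77.0×10³)(5.5⁴)/(8·29.0³·11) = 32.83 N/mm
Series: 1/k_eq = 1/32.83 + 1/76 + 1/9.7 = 0.14671; k_eq = 6.8161 N/mm
δ = F/k_eq = 272/6.8161 = 39.905 mm

39.9 mm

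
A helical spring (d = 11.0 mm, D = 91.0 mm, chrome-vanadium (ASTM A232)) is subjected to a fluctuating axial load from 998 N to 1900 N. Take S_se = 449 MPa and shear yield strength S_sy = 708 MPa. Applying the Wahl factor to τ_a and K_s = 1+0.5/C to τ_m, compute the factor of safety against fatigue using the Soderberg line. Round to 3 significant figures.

C = D/d = 91.0/11.0 = 8.2727; K_W = (4C−1)/(4C−4)+0.615/C = 1.1775; K_s = 1+0.5/C = 1.0604
F_a = (F_max−F_min)/2 = 451 N; F_m = (F_max+F_min)/2 = 1449 N
τ_a = K_W·8F_aD/(πd³) = 1.1775 × 78.52 = 92.455 MPa
τ_m = K_s·8F_mD/(πd³) = 1.0604 × 252.27 = 267.52 MPa
Soderberg: 1/n_f = τ_a/S_se + τ_m/S_sy = 92.455/449 + 267.52/708 = 0.20591 + 0.37785 = 0.58377
n_f = 1/0.58377 = 1.713

1.71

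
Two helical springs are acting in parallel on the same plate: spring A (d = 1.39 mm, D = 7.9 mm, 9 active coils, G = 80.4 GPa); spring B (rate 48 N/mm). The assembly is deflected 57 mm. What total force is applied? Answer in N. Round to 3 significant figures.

k_A = Gd⁴/(8D³N_a) = (80.4×10³)(1.39⁴)/(8·7.9³·9) = 8.4548 N/mm
Parallel: k_eq = 8.4548 + 48 = 56.455 N/mm
F = k_eq·δ = 56.455·57 = 3217.9 N

3220 N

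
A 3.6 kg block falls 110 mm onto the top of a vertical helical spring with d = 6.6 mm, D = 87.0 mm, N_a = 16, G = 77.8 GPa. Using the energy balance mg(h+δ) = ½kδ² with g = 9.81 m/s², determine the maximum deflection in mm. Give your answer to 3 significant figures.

89.8 mm

k = Gd⁴/(8D³N_a) = (77.8×10³)(6.6⁴)/(8·87.0³·16) = 1.7514 N/mm
W = mg = 3.6 × 9.81 = 35.316 N
½kδ² − Wδ − Wh = 0 → δ = (W + √(W² + 2kWh))/k
δ = (35.316 + √(1247.2 + 13607.6))/1.7514 = (35.316 + 121.88)/1.7514 = 89.754 mm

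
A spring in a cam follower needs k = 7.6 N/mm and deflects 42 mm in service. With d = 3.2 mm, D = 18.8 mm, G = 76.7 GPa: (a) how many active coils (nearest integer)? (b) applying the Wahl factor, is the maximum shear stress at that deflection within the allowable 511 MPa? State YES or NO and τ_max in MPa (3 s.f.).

N_a = Gd⁴/(8D³k) = (76.7×10³)(3.2⁴)/(8·18.8³·7.6) = 19.91 → N_a = 20
Actual rate k = Gd⁴/(8D³·20) = 7.5649 N/mm
Working load F = kδ = 7.5649·42 = 317.72 N
C = 18.8/3.2 = 5.8750; K_W = (4C−1)/(4C−4)+0.615/C = 1.2585
τ_max = K_W·8FD/(πd³) = 1.2585·464.19 = 584.2 MPa
τ_max > 511 MPa → exceeds allowable

(a) 20 coils; (b) NO, τ_max = 584 MPa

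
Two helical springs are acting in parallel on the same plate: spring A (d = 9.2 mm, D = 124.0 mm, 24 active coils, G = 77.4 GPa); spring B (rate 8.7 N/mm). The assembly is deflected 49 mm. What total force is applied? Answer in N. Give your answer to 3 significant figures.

k_A = Gd⁴/(8D³N_a) = (77.4×10³)(9.2⁴)/(8·124.0³·24) = 1.5147 N/mm
Parallel: k_eq = 1.5147 + 8.7 = 10.215 N/mm
F = k_eq·δ = 10.215·49 = 500.52 N

501 N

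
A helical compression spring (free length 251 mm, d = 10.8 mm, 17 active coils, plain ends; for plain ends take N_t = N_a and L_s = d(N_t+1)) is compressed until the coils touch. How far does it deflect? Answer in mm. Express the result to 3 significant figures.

56.6 mm

N_t = 17; L_s = 10.8·18 = 194.4 mm
δ_solid = L₀ − L_s = 251 − 194.4 = 56.6 mm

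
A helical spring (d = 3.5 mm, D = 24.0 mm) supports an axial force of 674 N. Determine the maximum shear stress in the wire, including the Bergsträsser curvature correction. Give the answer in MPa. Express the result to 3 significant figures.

Spring index C = D/d = 24.0/3.5 = 6.8571
K_B = (4C+2)/(4C−3) = 29.429/24.429 = 1.2047
τ₀ = 8FD/(πd³) = 8·674·24.0/(π·3.5³) = 129408/134.7 = 960.74 MPa
τ_max = K·τ₀ = 1.2047 × 960.74 = 1157.4 MPa

1160 MPa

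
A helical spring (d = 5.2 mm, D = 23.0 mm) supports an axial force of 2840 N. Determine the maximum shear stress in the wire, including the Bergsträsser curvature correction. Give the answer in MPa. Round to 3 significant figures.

1590 MPa

Spring index C = D/d = 23.0/5.2 = 4.4231
K_B = (4C+2)/(4C−3) = 19.692/14.692 = 1.3403
τ₀ = 8FD/(πd³) = 8·2840·23.0/(π·5.2³) = 522560/441.73 = 1183 MPa
τ_max = K·τ₀ = 1.3403 × 1183 = 1585.6 MPa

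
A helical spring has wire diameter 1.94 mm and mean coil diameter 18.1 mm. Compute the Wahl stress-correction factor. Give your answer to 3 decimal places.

C = D/d = 18.1/1.94 = 9.3299
K_W = (4C−1)/(4C−4) + 0.615/C = 36.320/33.320 + 0.0659 = 1.1560

1.156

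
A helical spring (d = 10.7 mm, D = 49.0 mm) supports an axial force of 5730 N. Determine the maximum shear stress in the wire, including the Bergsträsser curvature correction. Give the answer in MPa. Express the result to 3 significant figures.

774 MPa

Spring index C = D/d = 49.0/10.7 = 4.5794
K_B = (4C+2)/(4C−3) = 20.318/15.318 = 1.3264
τ₀ = 8FD/(πd³) = 8·5730·49.0/(π·10.7³) = 2.24616e+06/3848.6 = 583.63 MPa
τ_max = K·τ₀ = 1.3264 × 583.63 = 774.14 MPa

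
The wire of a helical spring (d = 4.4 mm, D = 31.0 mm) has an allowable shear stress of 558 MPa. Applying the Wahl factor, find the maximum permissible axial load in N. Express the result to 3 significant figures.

C = D/d = 31.0/4.4 = 7.0455
K_W = (4C−1)/(4C−4) + 0.615/C = 27.182/24.182 + 0.0873 = 1.2114
τ_max = K·8FD/(πd³) → F_max = τ_allow·πd³/(8DK)
F_max = 558·π·4.4³/(8·31.0·1.2114) = 1.4933e+05/300.41 = 497.07 N

497 N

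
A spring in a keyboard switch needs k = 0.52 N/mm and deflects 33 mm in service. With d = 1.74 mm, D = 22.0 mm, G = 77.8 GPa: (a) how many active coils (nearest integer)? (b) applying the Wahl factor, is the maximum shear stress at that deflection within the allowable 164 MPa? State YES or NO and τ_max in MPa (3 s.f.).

N_a = Gd⁴/(8D³k) = (77.8×10³)(1.74⁴)/(8·22.0³·0.52) = 16.1 → N_a = 16
Actual rate k = Gd⁴/(8D³·16) = 0.52324 N/mm
Working load F = kδ = 0.52324·33 = 17.267 N
C = 22.0/1.74 = 12.6437; K_W = (4C−1)/(4C−4)+0.615/C = 1.1131
τ_max = K_W·8FD/(πd³) = 1.1131·183.62 = 204.38 MPa
τ_max > 164 MPa → exceeds allowable

(a) 16 coils; (b) NO, τ_max = 204 MPa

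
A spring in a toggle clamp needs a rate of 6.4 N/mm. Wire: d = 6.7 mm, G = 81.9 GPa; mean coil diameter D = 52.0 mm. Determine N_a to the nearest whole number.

N_a = Gd⁴/(8D³k) = (81.9×10³ × 6.7⁴)/(8 × 52.0³ × 6.4)
    = 1.65038e+08 / 7.19913e+06 = 22.92 → 23 coils

23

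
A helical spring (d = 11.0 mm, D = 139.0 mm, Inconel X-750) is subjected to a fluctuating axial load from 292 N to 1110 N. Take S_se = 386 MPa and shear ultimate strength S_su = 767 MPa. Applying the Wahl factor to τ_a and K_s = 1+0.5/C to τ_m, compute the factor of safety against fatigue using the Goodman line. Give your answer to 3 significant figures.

1.77

C = D/d = 139.0/11.0 = 12.6364; K_W = (4C−1)/(4C−4)+0.615/C = 1.1131; K_s = 1+0.5/C = 1.0396
F_a = (F_max−F_min)/2 = 409 N; F_m = (F_max+F_min)/2 = 701 N
τ_a = K_W·8F_aD/(πd³) = 1.1131 × 108.77 = 121.07 MPa
τ_m = K_s·8F_mD/(πd³) = 1.0396 × 186.42 = 193.8 MPa
Goodman: 1/n_f = τ_a/S_se + τ_m/S_su = 121.07/386 + 193.8/767 = 0.31366 + 0.25267 = 0.56633
n_f = 1/0.56633 = 1.766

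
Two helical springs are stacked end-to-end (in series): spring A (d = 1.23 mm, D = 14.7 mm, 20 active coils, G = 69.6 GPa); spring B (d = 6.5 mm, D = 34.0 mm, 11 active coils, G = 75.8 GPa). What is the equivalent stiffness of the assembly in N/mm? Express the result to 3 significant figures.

0.311 N/mm

k_A = Gd⁴/(8D³N_a) = (69.6×10³)(1.23⁴)/(8·14.7³·20) = 0.31344 N/mm
k_B = Gd⁴/(8D³N_a) = (75.8×10³)(6.5⁴)/(8·34.0³·11) = 39.12 N/mm
Series: 1/k_eq = 1/0.31344 + 1/39.12 = 3.2159; k_eq = 0.31095 N/mm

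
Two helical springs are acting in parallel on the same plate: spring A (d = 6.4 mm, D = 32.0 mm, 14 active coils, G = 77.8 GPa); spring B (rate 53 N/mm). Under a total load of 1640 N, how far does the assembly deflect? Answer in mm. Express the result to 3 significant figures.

18.5 mm

k_A = Gd⁴/(8D³N_a) = (77.8×10³)(6.4⁴)/(8·32.0³·14) = 35.566 N/mm
Parallel: k_eq = 35.566 + 53 = 88.566 N/mm
δ = F/k_eq = 1640/88.566 = 18.517 mm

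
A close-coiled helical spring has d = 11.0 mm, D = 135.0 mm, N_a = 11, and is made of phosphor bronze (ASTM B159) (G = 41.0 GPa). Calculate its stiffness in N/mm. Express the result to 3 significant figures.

2.77 N/mm

k = Gd⁴/(8D³N_a) = (41.0×10³ × 11.0⁴) / (8 × 135.0³ × 11)
  = 6.00281e+08 / 2.16513e+08 = 2.7725 N/mm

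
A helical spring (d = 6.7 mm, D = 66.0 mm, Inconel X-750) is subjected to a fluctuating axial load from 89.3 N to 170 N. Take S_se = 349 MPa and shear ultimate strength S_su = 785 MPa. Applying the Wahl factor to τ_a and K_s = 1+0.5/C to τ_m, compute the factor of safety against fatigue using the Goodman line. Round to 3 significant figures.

5.84

C = D/d = 66.0/6.7 = 9.8507; K_W = (4C−1)/(4C−4)+0.615/C = 1.1472; K_s = 1+0.5/C = 1.0508
F_a = (F_max−F_min)/2 = 40.35 N; F_m = (F_max+F_min)/2 = 129.65 N
τ_a = K_W·8F_aD/(πd³) = 1.1472 × 22.548 = 25.866 MPa
τ_m = K_s·8F_mD/(πd³) = 1.0508 × 72.449 = 76.126 MPa
Goodman: 1/n_f = τ_a/S_se + τ_m/S_su = 25.866/349 + 76.126/785 = 0.07411 + 0.09698 = 0.17109
n_f = 1/0.17109 = 5.845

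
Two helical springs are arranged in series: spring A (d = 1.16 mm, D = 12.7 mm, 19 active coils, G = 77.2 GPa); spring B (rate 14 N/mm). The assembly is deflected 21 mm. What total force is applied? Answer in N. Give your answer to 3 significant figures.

k_A = Gd⁴/(8D³N_a) = (77.2×10³)(1.16⁴)/(8·12.7³·19) = 0.44895 N/mm
Series: 1/k_eq = 1/0.44895 + 1/14 = 2.2989; k_eq = 0.435 N/mm
F = k_eq·δ = 0.435·21 = 9.1349 N

9.13 N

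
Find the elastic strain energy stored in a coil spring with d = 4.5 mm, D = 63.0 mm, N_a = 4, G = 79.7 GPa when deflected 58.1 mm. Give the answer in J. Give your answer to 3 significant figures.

6.89 J

k = Gd⁴/(8D³N_a) = (79.7×10³)(4.5⁴)/(8·63.0³·4) = 4.0845 N/mm
U = ½kδ² = 0.5 × 4.0845 × 58.1² = 6893.8 N·mm = 6.8938 J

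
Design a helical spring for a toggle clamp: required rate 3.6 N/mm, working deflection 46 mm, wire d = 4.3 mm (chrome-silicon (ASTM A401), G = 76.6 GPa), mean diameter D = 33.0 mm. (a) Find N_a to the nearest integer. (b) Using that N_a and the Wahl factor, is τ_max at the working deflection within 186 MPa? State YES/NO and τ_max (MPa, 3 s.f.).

N_a = Gd⁴/(8D³k) = (76.6×10³)(4.3⁴)/(8·33.0³·3.6) = 25.3 → N_a = 25
Actual rate k = Gd⁴/(8D³·25) = 3.6436 N/mm
Working load F = kδ = 3.6436·46 = 167.61 N
C = 33.0/4.3 = 7.6744; K_W = (4C−1)/(4C−4)+0.615/C = 1.1925
τ_max = K_W·8FD/(πd³) = 1.1925·177.15 = 211.25 MPa
τ_max > 186 MPa → exceeds allowable

(a) 25 coils; (b) NO, τ_max = 211 MPa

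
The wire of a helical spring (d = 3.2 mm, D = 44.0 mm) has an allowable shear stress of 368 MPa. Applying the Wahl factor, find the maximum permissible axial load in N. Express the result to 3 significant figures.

97.5 N

C = D/d = 44.0/3.2 = 13.7500
K_W = (4C−1)/(4C−4) + 0.615/C = 54.000/51.000 + 0.0447 = 1.1036
τ_max = K·8FD/(πd³) → F_max = τ_allow·πd³/(8DK)
F_max = 368·π·3.2³/(8·44.0·1.1036) = 37883/388.45 = 97.524 N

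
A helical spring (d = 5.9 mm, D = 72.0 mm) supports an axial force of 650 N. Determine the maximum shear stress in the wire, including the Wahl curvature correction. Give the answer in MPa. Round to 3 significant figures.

Spring index C = D/d = 72.0/5.9 = 12.2034
K_W = (4C−1)/(4C−4) + 0.615/C = 47.814/44.814 + 0.0504 = 1.1173
τ₀ = 8FD/(πd³) = 8·650·72.0/(π·5.9³) = 374400/645.22 = 580.27 MPa
τ_max = K·τ₀ = 1.1173 × 580.27 = 648.36 MPa

648 MPa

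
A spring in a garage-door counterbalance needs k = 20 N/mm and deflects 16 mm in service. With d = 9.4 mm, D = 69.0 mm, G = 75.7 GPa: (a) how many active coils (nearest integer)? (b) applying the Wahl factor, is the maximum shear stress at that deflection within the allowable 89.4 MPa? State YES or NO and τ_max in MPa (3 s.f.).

(a) 11 coils; (b) YES, τ_max = 83.2 MPa

N_a = Gd⁴/(8D³k) = (75.7×10³)(9.4⁴)/(8·69.0³·20) = 11.24 → N_a = 11
Actual rate k = Gd⁴/(8D³·11) = 20.445 N/mm
Working load F = kδ = 20.445·16 = 327.11 N
C = 69.0/9.4 = 7.3404; K_W = (4C−1)/(4C−4)+0.615/C = 1.2021
τ_max = K_W·8FD/(πd³) = 1.2021·69.2 = 83.183 MPa
τ_max ≤ 89.4 MPa → acceptable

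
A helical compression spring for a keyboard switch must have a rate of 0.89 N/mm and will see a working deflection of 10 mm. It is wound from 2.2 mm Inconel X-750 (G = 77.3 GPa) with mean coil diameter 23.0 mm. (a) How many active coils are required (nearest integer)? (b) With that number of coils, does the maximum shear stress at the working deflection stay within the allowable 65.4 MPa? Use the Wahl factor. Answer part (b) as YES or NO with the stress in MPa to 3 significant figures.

N_a = Gd⁴/(8D³k) = (77.3×10³)(2.2⁴)/(8·23.0³·0.89) = 20.9 → N_a = 21
Actual rate k = Gd⁴/(8D³·21) = 0.88589 N/mm
Working load F = kδ = 0.88589·10 = 8.8589 N
C = 23.0/2.2 = 10.4545; K_W = (4C−1)/(4C−4)+0.615/C = 1.1382
τ_max = K_W·8FD/(πd³) = 1.1382·48.728 = 55.46 MPa
τ_max ≤ 65.4 MPa → acceptable

(a) 21 coils; (b) YES, τ_max = 55.5 MPa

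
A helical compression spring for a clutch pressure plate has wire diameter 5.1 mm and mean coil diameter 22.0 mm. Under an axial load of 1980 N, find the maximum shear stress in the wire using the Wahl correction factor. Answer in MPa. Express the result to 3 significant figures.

Spring index C = D/d = 22.0/5.1 = 4.3137
K_W = (4C−1)/(4C−4) + 0.615/C = 16.255/13.255 + 0.1426 = 1.3689
τ₀ = 8FD/(πd³) = 8·1980·22.0/(π·5.1³) = 348480/416.74 = 836.21 MPa
τ_max = K·τ₀ = 1.3689 × 836.21 = 1144.7 MPa

1140 MPa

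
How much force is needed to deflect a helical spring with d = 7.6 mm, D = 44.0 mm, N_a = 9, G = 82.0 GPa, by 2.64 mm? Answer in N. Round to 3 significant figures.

k = Gd⁴/(8D³N_a) = (82.0×10³)(7.6⁴)/(8·44.0³·9) = 44.604 N/mm
F = k·δ = 44.604 × 2.64 = 117.76 N

118 N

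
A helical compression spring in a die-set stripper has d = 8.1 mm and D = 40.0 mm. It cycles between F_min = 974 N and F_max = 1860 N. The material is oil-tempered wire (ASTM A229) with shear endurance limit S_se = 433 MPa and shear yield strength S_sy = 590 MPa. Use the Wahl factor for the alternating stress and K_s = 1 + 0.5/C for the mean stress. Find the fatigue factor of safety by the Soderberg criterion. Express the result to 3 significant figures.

C = D/d = 40.0/8.1 = 4.9383; K_W = (4C−1)/(4C−4)+0.615/C = 1.3150; K_s = 1+0.5/C = 1.1013
F_a = (F_max−F_min)/2 = 443 N; F_m = (F_max+F_min)/2 = 1417 N
τ_a = K_W·8F_aD/(πd³) = 1.3150 × 84.908 = 111.65 MPa
τ_m = K_s·8F_mD/(πd³) = 1.1013 × 271.59 = 299.09 MPa
Soderberg: 1/n_f = τ_a/S_se + τ_m/S_sy = 111.65/433 + 299.09/590 = 0.25786 + 0.50693 = 0.76479
n_f = 1/0.76479 = 1.308

1.31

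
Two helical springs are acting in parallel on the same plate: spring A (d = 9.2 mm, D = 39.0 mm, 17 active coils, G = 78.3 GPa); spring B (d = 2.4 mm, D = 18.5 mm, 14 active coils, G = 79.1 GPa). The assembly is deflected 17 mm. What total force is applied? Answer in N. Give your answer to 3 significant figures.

k_A = Gd⁴/(8D³N_a) = (78.3×10³)(9.2⁴)/(8·39.0³·17) = 69.531 N/mm
k_B = Gd⁴/(8D³N_a) = (79.1×10³)(2.4⁴)/(8·18.5³·14) = 3.7007 N/mm
Parallel: k_eq = 69.531 + 3.7007 = 73.232 N/mm
F = k_eq·δ = 73.232·17 = 1244.9 N

1240 N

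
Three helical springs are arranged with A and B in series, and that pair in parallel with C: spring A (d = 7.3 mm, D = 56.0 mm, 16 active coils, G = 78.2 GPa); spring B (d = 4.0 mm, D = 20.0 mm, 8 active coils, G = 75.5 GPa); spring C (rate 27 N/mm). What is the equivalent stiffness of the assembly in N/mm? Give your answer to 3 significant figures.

k_A = Gd⁴/(8D³N_a) = (78.2×10³)(7.3⁴)/(8·56.0³·16) = 9.8793 N/mm
k_B = Gd⁴/(8D³N_a) = (75.5×10³)(4.0⁴)/(8·20.0³·8) = 37.75 N/mm
Springs A,B series: k_AB = 1/(1/9.8793+1/37.75) = 7.8301 N/mm; parallel with C: k_eq = 7.8301+27 = 34.83 N/mm

34.8 N/mm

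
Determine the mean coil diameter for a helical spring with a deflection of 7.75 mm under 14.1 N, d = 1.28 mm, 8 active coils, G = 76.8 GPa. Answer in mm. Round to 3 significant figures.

Required rate k = F/δ = 14.1/7.75 = 1.8194 N/mm
D = (Gd⁴/(8N_a·k))^(1/3) = (76.8×10³·1.28⁴/(8·8·1.8194))^(1/3)
  = (1770.53)^(1/3) = 12.0977 mm

12.1 mm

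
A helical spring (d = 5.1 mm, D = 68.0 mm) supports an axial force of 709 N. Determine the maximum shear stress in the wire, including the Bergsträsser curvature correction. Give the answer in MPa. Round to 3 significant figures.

1020 MPa

Spring index C = D/d = 68.0/5.1 = 13.3333
K_B = (4C+2)/(4C−3) = 55.333/50.333 = 1.0993
τ₀ = 8FD/(πd³) = 8·709·68.0/(π·5.1³) = 385696/416.74 = 925.52 MPa
τ_max = K·τ₀ = 1.0993 × 925.52 = 1017.5 MPa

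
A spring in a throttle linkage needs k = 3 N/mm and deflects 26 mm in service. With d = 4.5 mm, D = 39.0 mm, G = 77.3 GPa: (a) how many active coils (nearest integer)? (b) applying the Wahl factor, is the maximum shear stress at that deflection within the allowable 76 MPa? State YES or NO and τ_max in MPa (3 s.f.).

N_a = Gd⁴/(8D³k) = (77.3×10³)(4.5⁴)/(8·39.0³·3) = 22.27 → N_a = 22
Actual rate k = Gd⁴/(8D³·22) = 3.0361 N/mm
Working load F = kδ = 3.0361·26 = 78.94 N
C = 39.0/4.5 = 8.6667; K_W = (4C−1)/(4C−4)+0.615/C = 1.1688
τ_max = K_W·8FD/(πd³) = 1.1688·86.033 = 100.55 MPa
τ_max > 76 MPa → exceeds allowable

(a) 22 coils; (b) NO, τ_max = 101 MPa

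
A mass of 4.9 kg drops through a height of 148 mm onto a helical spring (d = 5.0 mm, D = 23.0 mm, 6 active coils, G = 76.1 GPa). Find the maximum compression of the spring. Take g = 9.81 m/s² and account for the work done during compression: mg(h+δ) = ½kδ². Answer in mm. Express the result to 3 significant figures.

k = Gd⁴/(8D³N_a) = (76.1×10³)(5.0⁴)/(8·23.0³·6) = 81.44 N/mm
W = mg = 4.9 × 9.81 = 48.069 N
½kδ² − Wδ − Wh = 0 → δ = (W + √(W² + 2kWh))/k
δ = (48.069 + √(2310.6 + 1.15877e+06))/81.44 = (48.069 + 1077.5)/81.44 = 13.821 mm

13.8 mm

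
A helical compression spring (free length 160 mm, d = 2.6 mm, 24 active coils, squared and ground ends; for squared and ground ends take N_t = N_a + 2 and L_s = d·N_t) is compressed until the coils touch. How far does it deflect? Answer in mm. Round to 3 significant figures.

N_t = 26; L_s = 2.6·26 = 67.6 mm
δ_solid = L₀ − L_s = 160 − 67.6 = 92.4 mm

92.4 mm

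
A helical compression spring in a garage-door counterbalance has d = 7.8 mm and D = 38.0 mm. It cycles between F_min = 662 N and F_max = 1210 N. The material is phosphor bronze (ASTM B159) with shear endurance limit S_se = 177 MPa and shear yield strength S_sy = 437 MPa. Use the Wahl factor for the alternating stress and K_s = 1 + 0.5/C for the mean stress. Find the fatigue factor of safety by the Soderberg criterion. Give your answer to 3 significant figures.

1.11

C = D/d = 38.0/7.8 = 4.8718; K_W = (4C−1)/(4C−4)+0.615/C = 1.3199; K_s = 1+0.5/C = 1.1026
F_a = (F_max−F_min)/2 = 274 N; F_m = (F_max+F_min)/2 = 936 N
τ_a = K_W·8F_aD/(πd³) = 1.3199 × 55.872 = 73.747 MPa
τ_m = K_s·8F_mD/(πd³) = 1.1026 × 190.86 = 210.45 MPa
Soderberg: 1/n_f = τ_a/S_se + τ_m/S_sy = 73.747/177 + 210.45/437 = 0.41665 + 0.48158 = 0.89823
n_f = 1/0.89823 = 1.113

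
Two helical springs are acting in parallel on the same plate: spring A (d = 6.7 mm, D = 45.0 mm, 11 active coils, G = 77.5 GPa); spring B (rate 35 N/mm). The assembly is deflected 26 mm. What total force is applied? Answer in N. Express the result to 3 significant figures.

k_A = Gd⁴/(8D³N_a) = (77.5×10³)(6.7⁴)/(8·45.0³·11) = 19.475 N/mm
Parallel: k_eq = 19.475 + 35 = 54.475 N/mm
F = k_eq·δ = 54.475·26 = 1416.4 N

1420 N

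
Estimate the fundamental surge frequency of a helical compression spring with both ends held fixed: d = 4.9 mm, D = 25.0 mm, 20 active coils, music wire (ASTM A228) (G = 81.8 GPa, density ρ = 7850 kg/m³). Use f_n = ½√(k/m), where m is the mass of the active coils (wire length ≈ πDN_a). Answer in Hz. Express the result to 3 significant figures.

142 Hz

k = Gd⁴/(8D³N_a) = (81.8×10³)(4.9⁴)/(8·25.0³·20) = 18.862 N/mm = 18862 N/m
Wire length L = πDN_a = π·25.0·20 = 1570.8 mm
m = ρ·(πd²/4)·L = 7850 × 18.857×10⁻⁶ m² × 1.5708 m = 0.23253 kg
f_n = ½√(k/m) = 0.5·√(18862/0.23253) = 0.5·√(81120) = 142.41 Hz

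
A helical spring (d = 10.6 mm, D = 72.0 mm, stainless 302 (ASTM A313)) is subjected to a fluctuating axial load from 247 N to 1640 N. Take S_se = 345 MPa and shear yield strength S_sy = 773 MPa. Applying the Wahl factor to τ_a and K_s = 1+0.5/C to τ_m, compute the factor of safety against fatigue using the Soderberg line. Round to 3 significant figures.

1.72

C = D/d = 72.0/10.6 = 6.7925; K_W = (4C−1)/(4C−4)+0.615/C = 1.2200; K_s = 1+0.5/C = 1.0736
F_a = (F_max−F_min)/2 = 696.5 N; F_m = (F_max+F_min)/2 = 943.5 N
τ_a = K_W·8F_aD/(πd³) = 1.2200 × 107.22 = 130.81 MPa
τ_m = K_s·8F_mD/(πd³) = 1.0736 × 145.24 = 155.94 MPa
Soderberg: 1/n_f = τ_a/S_se + τ_m/S_sy = 130.81/345 + 155.94/773 = 0.37916 + 0.20173 = 0.58089
n_f = 1/0.58089 = 1.722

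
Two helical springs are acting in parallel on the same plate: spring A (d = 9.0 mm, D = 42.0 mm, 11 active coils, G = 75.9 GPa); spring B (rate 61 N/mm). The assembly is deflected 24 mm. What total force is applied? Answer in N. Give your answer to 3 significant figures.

k_A = Gd⁴/(8D³N_a) = (75.9×10³)(9.0⁴)/(8·42.0³·11) = 76.38 N/mm
Parallel: k_eq = 76.38 + 61 = 137.38 N/mm
F = k_eq·δ = 137.38·24 = 3297.1 N

3300 N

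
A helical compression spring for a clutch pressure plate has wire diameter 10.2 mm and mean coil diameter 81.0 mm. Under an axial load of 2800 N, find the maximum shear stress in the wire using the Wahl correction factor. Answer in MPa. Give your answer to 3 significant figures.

645 MPa

Spring index C = D/d = 81.0/10.2 = 7.9412
K_W = (4C−1)/(4C−4) + 0.615/C = 30.765/27.765 + 0.0774 = 1.1855
τ₀ = 8FD/(πd³) = 8·2800·81.0/(π·10.2³) = 1.8144e+06/3333.9 = 544.23 MPa
τ_max = K·τ₀ = 1.1855 × 544.23 = 645.18 MPa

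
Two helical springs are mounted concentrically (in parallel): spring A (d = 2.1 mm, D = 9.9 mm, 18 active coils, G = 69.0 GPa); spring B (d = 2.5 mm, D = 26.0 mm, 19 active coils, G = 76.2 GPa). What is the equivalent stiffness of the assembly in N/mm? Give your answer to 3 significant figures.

k_A = Gd⁴/(8D³N_a) = (69.0×10³)(2.1⁴)/(8·9.9³·18) = 9.6041 N/mm
k_B = Gd⁴/(8D³N_a) = (76.2×10³)(2.5⁴)/(8·26.0³·19) = 1.1142 N/mm
Parallel: k_eq = 9.6041 + 1.1142 = 10.718 N/mm

10.7 N/mm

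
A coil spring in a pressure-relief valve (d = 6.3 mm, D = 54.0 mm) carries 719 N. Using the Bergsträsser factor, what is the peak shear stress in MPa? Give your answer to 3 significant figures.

459 MPa

Spring index C = D/d = 54.0/6.3 = 8.5714
K_B = (4C+2)/(4C−3) = 36.286/31.286 = 1.1598
τ₀ = 8FD/(πd³) = 8·719·54.0/(π·6.3³) = 310608/785.55 = 395.4 MPa
τ_max = K·τ₀ = 1.1598 × 395.4 = 458.6 MPa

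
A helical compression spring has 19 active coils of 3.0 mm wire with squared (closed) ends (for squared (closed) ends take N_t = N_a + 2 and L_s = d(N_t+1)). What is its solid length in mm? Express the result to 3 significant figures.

squared (closed) ends: N_t = N_a + 2 = 19 + 2 = 21
L_s = d·(N_t+1) = 3.0 × 22 = 66 mm

66.0 mm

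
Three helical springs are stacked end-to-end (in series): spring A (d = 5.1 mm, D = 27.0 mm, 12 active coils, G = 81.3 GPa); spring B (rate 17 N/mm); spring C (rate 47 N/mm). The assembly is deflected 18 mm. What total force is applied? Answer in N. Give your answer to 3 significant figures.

k_A = Gd⁴/(8D³N_a) = (81.3×10³)(5.1⁴)/(8·27.0³·12) = 29.108 N/mm
Series: 1/k_eq = 1/29.108 + 1/17 + 1/47 = 0.11446; k_eq = 8.737 N/mm
F = k_eq·δ = 8.737·18 = 157.27 N

157 N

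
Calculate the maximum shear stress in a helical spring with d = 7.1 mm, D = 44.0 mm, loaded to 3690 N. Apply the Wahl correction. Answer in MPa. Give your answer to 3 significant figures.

Spring index C = D/d = 44.0/7.1 = 6.1972
K_W = (4C−1)/(4C−4) + 0.615/C = 23.789/20.789 + 0.0992 = 1.2435
τ₀ = 8FD/(πd³) = 8·3690·44.0/(π·7.1³) = 1.29888e+06/1124.4 = 1155.2 MPa
τ_max = K·τ₀ = 1.2435 × 1155.2 = 1436.5 MPa

1440 MPa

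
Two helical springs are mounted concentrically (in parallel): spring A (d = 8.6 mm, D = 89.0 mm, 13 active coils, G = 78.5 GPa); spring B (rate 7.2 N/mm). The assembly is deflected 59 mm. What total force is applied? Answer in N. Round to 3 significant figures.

k_A = Gd⁴/(8D³N_a) = (78.5×10³)(8.6⁴)/(8·89.0³·13) = 5.8568 N/mm
Parallel: k_eq = 5.8568 + 7.2 = 13.057 N/mm
F = k_eq·δ = 13.057·59 = 770.35 N

770 N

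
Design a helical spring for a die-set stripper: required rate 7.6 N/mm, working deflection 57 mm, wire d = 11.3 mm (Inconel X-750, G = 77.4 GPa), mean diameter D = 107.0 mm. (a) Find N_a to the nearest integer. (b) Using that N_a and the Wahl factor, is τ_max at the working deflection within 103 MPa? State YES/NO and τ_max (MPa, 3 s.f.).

(a) 17 coils; (b) YES, τ_max = 94.0 MPa

N_a = Gd⁴/(8D³k) = (77.4×10³)(11.3⁴)/(8·107.0³·7.6) = 16.94 → N_a = 17
Actual rate k = Gd⁴/(8D³·17) = 7.5747 N/mm
Working load F = kδ = 7.5747·57 = 431.76 N
C = 107.0/11.3 = 9.4690; K_W = (4C−1)/(4C−4)+0.615/C = 1.1535
τ_max = K_W·8FD/(πd³) = 1.1535·81.532 = 94.048 MPa
τ_max ≤ 103 MPa → acceptable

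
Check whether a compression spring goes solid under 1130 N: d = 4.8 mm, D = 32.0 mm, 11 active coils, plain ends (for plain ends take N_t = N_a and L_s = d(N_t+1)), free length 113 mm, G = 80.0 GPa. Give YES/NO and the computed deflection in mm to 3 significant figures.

YES, δ = 76.7 mm

k = Gd⁴/(8D³N_a) = (80.0×10³)(4.8⁴)/(8·32.0³·11) = 14.727 N/mm
N_t = 11; L_s = 4.8·12 = 57.6 mm; δ_solid = L₀ − L_s = 113 − 57.6 = 55.4 mm
δ = F/k = 1130/14.727 = 76.728 mm
δ ≥ δ_solid → spring goes solid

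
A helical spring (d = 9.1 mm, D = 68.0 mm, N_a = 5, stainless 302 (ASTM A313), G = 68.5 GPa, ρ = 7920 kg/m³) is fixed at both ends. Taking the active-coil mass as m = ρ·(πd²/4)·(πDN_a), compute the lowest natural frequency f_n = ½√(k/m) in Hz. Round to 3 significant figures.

130 Hz

k = Gd⁴/(8D³N_a) = (68.5×10³)(9.1⁴)/(8·68.0³·5) = 37.348 N/mm = 37348 N/m
Wire length L = πDN_a = π·68.0·5 = 1068.1 mm
m = ρ·(πd²/4)·L = 7920 × 65.039×10⁻⁶ m² × 1.0681 m = 0.55021 kg
f_n = ½√(k/m) = 0.5·√(37348/0.55021) = 0.5·√(67880) = 130.27 Hz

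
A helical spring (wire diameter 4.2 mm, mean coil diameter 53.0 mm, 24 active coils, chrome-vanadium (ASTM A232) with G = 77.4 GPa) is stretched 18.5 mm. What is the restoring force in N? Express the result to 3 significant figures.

k = Gd⁴/(8D³N_a) = (77.4×10³)(4.2⁴)/(8·53.0³·24) = 0.84258 N/mm
F = k·δ = 0.84258 × 18.5 = 15.588 N

15.6 N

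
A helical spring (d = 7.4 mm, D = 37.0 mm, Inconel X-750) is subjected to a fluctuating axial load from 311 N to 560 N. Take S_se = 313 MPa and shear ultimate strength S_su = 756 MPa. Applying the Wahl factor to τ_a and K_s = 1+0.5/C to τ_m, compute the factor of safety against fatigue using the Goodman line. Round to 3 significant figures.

3.72

C = D/d = 37.0/7.4 = 5.0000; K_W = (4C−1)/(4C−4)+0.615/C = 1.3105; K_s = 1+0.5/C = 1.1000
F_a = (F_max−F_min)/2 = 124.5 N; F_m = (F_max+F_min)/2 = 435.5 N
τ_a = K_W·8F_aD/(πd³) = 1.3105 × 28.948 = 37.936 MPa
τ_m = K_s·8F_mD/(πd³) = 1.1000 × 101.26 = 111.39 MPa
Goodman: 1/n_f = τ_a/S_se + τ_m/S_su = 37.936/313 + 111.39/756 = 0.12120 + 0.14733 = 0.26854
n_f = 1/0.26854 = 3.724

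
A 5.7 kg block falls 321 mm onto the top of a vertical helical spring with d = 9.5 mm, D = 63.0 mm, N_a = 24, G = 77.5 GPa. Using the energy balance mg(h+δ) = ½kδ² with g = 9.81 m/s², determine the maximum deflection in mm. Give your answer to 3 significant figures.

56.7 mm

k = Gd⁴/(8D³N_a) = (77.5×10³)(9.5⁴)/(8·63.0³·24) = 13.148 N/mm
W = mg = 5.7 × 9.81 = 55.917 N
½kδ² − Wδ − Wh = 0 → δ = (W + √(W² + 2kWh))/k
δ = (55.917 + √(3126.7 + 472011))/13.148 = (55.917 + 689.3)/13.148 = 56.678 mm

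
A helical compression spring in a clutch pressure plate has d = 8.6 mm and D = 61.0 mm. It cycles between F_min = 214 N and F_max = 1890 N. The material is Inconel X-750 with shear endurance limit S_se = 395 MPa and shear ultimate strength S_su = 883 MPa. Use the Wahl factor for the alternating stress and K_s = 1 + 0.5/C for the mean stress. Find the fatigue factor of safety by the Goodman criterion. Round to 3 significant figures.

C = D/d = 61.0/8.6 = 7.0930; K_W = (4C−1)/(4C−4)+0.615/C = 1.2098; K_s = 1+0.5/C = 1.0705
F_a = (F_max−F_min)/2 = 838 N; F_m = (F_max+F_min)/2 = 1052 N
τ_a = K_W·8F_aD/(πd³) = 1.2098 × 204.65 = 247.59 MPa
τ_m = K_s·8F_mD/(πd³) = 1.0705 × 256.92 = 275.03 MPa
Goodman: 1/n_f = τ_a/S_se + τ_m/S_su = 247.59/395 + 275.03/883 = 0.62681 + 0.31147 = 0.93827
n_f = 1/0.93827 = 1.066

1.07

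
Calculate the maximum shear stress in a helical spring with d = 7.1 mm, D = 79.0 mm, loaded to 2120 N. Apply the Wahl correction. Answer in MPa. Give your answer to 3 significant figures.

1350 MPa

Spring index C = D/d = 79.0/7.1 = 11.1268
K_W = (4C−1)/(4C−4) + 0.615/C = 43.507/40.507 + 0.0553 = 1.1293
τ₀ = 8FD/(πd³) = 8·2120·79.0/(π·7.1³) = 1.33984e+06/1124.4 = 1191.6 MPa
τ_max = K·τ₀ = 1.1293 × 1191.6 = 1345.7 MPa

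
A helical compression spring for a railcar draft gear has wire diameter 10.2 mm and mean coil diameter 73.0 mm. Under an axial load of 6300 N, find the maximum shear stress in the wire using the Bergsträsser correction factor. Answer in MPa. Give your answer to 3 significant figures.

Spring index C = D/d = 73.0/10.2 = 7.1569
K_B = (4C+2)/(4C−3) = 30.627/25.627 = 1.1951
τ₀ = 8FD/(πd³) = 8·6300·73.0/(π·10.2³) = 3.6792e+06/3333.9 = 1103.6 MPa
τ_max = K·τ₀ = 1.1951 × 1103.6 = 1318.9 MPa

1320 MPa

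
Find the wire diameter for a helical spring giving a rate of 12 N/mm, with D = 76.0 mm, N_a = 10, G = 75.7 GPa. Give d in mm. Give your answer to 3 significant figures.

d = (8D³N_a·k / G)^(1/4) = (8·76.0³·10·12 / (75.7×10³))^0.25
  = (5566.9)^0.25 = 8.6378 mm

8.64 mm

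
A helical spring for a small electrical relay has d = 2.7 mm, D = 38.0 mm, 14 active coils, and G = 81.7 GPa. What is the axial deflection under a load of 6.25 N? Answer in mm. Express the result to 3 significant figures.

k = Gd⁴/(8D³N_a) = (81.7×10³)(2.7⁴)/(8·38.0³·14) = 0.70649 N/mm
δ = F/k = 6.25 / 0.70649 = 8.8465 mm

8.85 mm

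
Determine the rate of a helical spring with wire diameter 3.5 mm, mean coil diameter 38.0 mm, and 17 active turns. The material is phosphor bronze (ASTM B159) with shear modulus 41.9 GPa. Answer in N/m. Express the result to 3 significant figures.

843 N/m

k = Gd⁴/(8D³N_a) = (41.9×10³ × 3.5⁴) / (8 × 38.0³ × 17)
  = 6.28762e+06 / 7.46259e+06 = 0.84255 N/mm = 842.55 N/m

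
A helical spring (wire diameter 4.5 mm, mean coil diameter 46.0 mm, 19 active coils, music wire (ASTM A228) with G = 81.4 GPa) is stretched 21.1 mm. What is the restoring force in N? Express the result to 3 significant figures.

k = Gd⁴/(8D³N_a) = (81.4×10³)(4.5⁴)/(8·46.0³·19) = 2.2561 N/mm
F = k·δ = 2.2561 × 21.1 = 47.604 N

47.6 N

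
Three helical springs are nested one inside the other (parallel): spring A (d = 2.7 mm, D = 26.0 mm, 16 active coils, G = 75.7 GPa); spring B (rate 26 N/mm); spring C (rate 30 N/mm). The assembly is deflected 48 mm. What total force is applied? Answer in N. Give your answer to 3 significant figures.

2770 N

k_A = Gd⁴/(8D³N_a) = (75.7×10³)(2.7⁴)/(8·26.0³·16) = 1.7882 N/mm
Parallel: k_eq = 1.7882 + 26 + 30 = 57.788 N/mm
F = k_eq·δ = 57.788·48 = 2773.8 N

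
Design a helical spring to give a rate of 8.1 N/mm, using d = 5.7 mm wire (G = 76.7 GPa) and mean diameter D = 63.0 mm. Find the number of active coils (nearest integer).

5

N_a = Gd⁴/(8D³k) = (76.7×10³ × 5.7⁴)/(8 × 63.0³ × 8.1)
    = 8.09645e+07 / 1.6203e+07 = 4.997 → 5 coils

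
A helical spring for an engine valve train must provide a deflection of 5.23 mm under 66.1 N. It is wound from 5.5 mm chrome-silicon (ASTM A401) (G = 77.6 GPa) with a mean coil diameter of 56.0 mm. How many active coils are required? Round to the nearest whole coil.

4

Required rate k = F/δ = 66.1/5.23 = 12.639 N/mm
N_a = Gd⁴/(8D³k) = (77.6×10³ × 5.5⁴)/(8 × 56.0³ × 12.639)
    = 7.10088e+07 / 1.77564e+07 = 3.999 → 4 coils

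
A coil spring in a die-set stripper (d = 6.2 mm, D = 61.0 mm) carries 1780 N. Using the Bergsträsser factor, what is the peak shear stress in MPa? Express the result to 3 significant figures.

Spring index C = D/d = 61.0/6.2 = 9.8387
K_B = (4C+2)/(4C−3) = 41.355/36.355 = 1.1375
τ₀ = 8FD/(πd³) = 8·1780·61.0/(π·6.2³) = 868640/748.73 = 1160.2 MPa
τ_max = K·τ₀ = 1.1375 × 1160.2 = 1319.7 MPa

1320 MPa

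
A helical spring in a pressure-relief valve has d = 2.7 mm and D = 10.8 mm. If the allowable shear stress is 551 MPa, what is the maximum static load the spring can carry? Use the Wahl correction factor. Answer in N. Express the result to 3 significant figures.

281 N

C = D/d = 10.8/2.7 = 4.0000
K_W = (4C−1)/(4C−4) + 0.615/C = 15.000/12.000 + 0.1537 = 1.4038
τ_max = K·8FD/(πd³) → F_max = τ_allow·πd³/(8DK)
F_max = 551·π·2.7³/(8·10.8·1.4038) = 34072/121.28 = 280.92 N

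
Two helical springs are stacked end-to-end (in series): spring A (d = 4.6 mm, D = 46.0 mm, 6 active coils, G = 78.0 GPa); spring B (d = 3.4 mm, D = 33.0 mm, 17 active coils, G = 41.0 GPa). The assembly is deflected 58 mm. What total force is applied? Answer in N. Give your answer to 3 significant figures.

k_A = Gd⁴/(8D³N_a) = (78.0×10³)(4.6⁴)/(8·46.0³·6) = 7.475 N/mm
k_B = Gd⁴/(8D³N_a) = (41.0×10³)(3.4⁴)/(8·33.0³·17) = 1.121 N/mm
Series: 1/k_eq = 1/7.475 + 1/1.121 = 1.0258; k_eq = 0.97484 N/mm
F = k_eq·δ = 0.97484·58 = 56.541 N

56.5 N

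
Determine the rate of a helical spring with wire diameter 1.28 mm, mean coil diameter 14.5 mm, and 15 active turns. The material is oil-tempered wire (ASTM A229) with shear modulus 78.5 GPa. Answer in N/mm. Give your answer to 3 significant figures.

0.576 N/mm

k = Gd⁴/(8D³N_a) = (78.5×10³ × 1.28⁴) / (8 × 14.5³ × 15)
  = 210722 / 365835 = 0.576 N/mm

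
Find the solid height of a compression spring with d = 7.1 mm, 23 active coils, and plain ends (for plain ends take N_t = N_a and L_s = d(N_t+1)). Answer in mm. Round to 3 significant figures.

plain ends: N_t = N_a = 23
L_s = d·(N_t+1) = 7.1 × 24 = 170.4 mm

170 mm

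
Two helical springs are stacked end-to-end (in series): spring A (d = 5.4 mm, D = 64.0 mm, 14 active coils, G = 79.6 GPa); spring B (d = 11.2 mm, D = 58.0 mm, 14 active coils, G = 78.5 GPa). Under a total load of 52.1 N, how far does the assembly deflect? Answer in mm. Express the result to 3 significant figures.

23.5 mm

k_A = Gd⁴/(8D³N_a) = (79.6×10³)(5.4⁴)/(8·64.0³·14) = 2.3053 N/mm
k_B = Gd⁴/(8D³N_a) = (78.5×10³)(11.2⁴)/(8·58.0³·14) = 56.525 N/mm
Series: 1/k_eq = 1/2.3053 + 1/56.525 = 0.45147; k_eq = 2.215 N/mm
δ = F/k_eq = 52.1/2.215 = 23.522 mm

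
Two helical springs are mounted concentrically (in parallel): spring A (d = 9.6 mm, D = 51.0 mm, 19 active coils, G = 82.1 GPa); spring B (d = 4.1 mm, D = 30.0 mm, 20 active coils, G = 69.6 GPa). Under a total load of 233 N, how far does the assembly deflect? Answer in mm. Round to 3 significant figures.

5.95 mm

k_A = Gd⁴/(8D³N_a) = (82.1×10³)(9.6⁴)/(8·51.0³·19) = 34.584 N/mm
k_B = Gd⁴/(8D³N_a) = (69.6×10³)(4.1⁴)/(8·30.0³·20) = 4.5526 N/mm
Parallel: k_eq = 34.584 + 4.5526 = 39.137 N/mm
δ = F/k_eq = 233/39.137 = 5.9535 mm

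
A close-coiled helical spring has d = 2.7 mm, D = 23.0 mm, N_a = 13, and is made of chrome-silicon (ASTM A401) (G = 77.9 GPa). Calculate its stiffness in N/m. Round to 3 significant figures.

k = Gd⁴/(8D³N_a) = (77.9×10³ × 2.7⁴) / (8 × 23.0³ × 13)
  = 4.13993e+06 / 1.26537e+06 = 3.2717 N/mm = 3271.7 N/m

3270 N/m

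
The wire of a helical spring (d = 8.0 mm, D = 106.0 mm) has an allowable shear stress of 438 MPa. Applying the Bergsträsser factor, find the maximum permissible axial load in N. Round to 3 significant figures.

755 N

C = D/d = 106.0/8.0 = 13.2500
K_B = (4C+2)/(4C−3) = 55.000/50.000 = 1.1000
τ_max = K·8FD/(πd³) → F_max = τ_allow·πd³/(8DK)
F_max = 438·π·8.0³/(8·106.0·1.1000) = 7.0452e+05/932.8 = 755.28 N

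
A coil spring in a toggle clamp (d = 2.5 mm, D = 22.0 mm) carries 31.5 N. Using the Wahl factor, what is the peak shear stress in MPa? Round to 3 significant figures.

132 MPa

Spring index C = D/d = 22.0/2.5 = 8.8000
K_W = (4C−1)/(4C−4) + 0.615/C = 34.200/31.200 + 0.0699 = 1.1660
τ₀ = 8FD/(πd³) = 8·31.5·22.0/(π·2.5³) = 5544/49.087 = 112.94 MPa
τ_max = K·τ₀ = 1.1660 × 112.94 = 131.69 MPa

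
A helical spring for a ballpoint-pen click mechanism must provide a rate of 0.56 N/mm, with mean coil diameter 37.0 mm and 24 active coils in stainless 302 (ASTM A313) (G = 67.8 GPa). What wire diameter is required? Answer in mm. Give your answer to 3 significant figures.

d = (8D³N_a·k / G)^(1/4) = (8·37.0³·24·0.56 / (67.8×10³))^0.25
  = (80.328)^0.25 = 2.9938 mm

2.99 mm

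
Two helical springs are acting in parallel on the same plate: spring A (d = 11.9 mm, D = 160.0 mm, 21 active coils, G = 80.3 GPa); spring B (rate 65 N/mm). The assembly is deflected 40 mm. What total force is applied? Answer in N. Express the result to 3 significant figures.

2690 N

k_A = Gd⁴/(8D³N_a) = (80.3×10³)(11.9⁴)/(8·160.0³·21) = 2.3401 N/mm
Parallel: k_eq = 2.3401 + 65 = 67.34 N/mm
F = k_eq·δ = 67.34·40 = 2693.6 N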